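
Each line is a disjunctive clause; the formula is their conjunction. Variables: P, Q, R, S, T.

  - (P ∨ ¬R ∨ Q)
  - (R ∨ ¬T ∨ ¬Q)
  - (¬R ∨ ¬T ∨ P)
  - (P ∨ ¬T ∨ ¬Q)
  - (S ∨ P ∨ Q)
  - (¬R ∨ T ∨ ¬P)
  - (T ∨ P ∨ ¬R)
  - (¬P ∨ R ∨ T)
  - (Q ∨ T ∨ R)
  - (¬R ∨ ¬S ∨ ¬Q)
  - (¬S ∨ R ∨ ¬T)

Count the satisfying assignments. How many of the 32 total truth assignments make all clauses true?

The models are:
  P=F Q=T R=F S=F T=F
  P=F Q=T R=F S=T T=F
  P=T Q=F R=F S=F T=T
  P=T Q=F R=T S=F T=T
  P=T Q=F R=T S=T T=T
  P=T Q=T R=T S=F T=T
That's 6 in total.

6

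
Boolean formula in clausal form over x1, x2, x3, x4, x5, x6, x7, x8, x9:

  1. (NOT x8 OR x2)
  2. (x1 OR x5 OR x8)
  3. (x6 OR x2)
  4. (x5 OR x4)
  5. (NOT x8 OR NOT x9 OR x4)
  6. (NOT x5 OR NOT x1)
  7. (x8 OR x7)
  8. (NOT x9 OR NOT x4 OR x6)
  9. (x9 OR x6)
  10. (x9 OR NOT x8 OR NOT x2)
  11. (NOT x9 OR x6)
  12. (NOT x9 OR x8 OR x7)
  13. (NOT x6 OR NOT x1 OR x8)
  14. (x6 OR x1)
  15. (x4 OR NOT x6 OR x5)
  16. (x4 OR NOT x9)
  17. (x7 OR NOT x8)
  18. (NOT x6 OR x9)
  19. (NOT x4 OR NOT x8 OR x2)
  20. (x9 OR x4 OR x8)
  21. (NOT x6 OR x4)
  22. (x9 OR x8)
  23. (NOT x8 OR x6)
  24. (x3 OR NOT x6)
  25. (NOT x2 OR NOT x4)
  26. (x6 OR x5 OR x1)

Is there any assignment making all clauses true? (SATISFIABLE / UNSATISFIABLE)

SATISFIABLE

Pure literal: x3 appears only positively; assign x3 = True.
Pure literal: x7 appears only positively; assign x7 = True.
Set x1 = False and propagate.
  then x6 is forced to True.
  then x9 is forced to True.
  then x4 is forced to True.
  then x2 is forced to False.
  then x8 is forced to False.
  then x5 is forced to True.
Every clause has at least one true literal under this assignment.
So x1=False, x2=False, x3=True, x4=True, x5=True, x6=True, x7=True, x8=False, x9=True is a satisfying assignment.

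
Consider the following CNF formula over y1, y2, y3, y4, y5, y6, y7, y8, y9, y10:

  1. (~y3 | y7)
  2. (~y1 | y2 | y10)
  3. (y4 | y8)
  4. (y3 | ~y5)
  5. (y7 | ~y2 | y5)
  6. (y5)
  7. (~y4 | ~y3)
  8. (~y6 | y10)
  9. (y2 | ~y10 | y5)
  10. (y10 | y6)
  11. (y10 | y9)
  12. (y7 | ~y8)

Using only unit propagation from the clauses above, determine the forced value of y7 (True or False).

True

(y5) stands alone — y5 = True.
In (~y5 | y3), ~y5 is now false; y3 must hold, so y3 = True.
From (~y3 | y7) and y3 = True: y7 = True.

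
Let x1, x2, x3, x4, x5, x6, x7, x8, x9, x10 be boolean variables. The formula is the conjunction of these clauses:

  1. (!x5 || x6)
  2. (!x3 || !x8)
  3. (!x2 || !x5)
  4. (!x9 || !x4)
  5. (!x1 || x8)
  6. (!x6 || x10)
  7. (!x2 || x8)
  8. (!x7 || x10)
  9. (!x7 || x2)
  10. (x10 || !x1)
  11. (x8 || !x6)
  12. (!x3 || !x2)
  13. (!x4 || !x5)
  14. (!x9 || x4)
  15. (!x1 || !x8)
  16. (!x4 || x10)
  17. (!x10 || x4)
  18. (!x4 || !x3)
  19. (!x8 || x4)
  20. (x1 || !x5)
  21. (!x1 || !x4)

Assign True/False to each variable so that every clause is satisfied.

x3 occurs only negated in the remaining clauses — set x3 = False.
Pure literal: x5 appears only negated; assign x5 = False.
Set x1 = False and propagate.
The remaining clauses are satisfied by x2 = False, x4 = True, x6 = False, x7 = False, x8 = False, x9 = False, x10 = True.

x1=F, x2=F, x3=F, x4=T, x5=F, x6=F, x7=F, x8=F, x9=F, x10=T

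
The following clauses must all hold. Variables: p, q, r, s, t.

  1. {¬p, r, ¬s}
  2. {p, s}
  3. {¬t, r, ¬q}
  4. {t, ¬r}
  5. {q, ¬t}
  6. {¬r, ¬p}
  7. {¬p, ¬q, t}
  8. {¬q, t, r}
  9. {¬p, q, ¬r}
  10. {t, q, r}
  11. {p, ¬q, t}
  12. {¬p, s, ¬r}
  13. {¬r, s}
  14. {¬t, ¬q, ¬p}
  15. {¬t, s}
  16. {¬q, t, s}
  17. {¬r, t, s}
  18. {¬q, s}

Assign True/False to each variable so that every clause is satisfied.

p=F, q=T, r=T, s=T, t=T

Branch on p: take p = False.
  then s is forced to True.
Try q = True.
  then t is forced to True.
  then r is forced to True.
Every clause has at least one true literal under this assignment.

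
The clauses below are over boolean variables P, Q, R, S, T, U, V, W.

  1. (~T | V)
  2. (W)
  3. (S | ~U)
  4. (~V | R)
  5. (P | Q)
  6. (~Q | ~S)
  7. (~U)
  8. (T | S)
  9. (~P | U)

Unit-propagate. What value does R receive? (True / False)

(W) is a unit clause: W = True.
Unit clause (~U) sets U = False.
In (U | ~P), U is now false; ~P must hold, so P = False.
(P | Q): since P = False, the clause reduces to (Q). Q = True.
In (~S | ~Q), ~Q is now false; ~S must hold, so S = False.
From (S | T) and S = False: T = True.
From (~T | V) and T = True: V = True.
From (~V | R) and V = True: R = True.

True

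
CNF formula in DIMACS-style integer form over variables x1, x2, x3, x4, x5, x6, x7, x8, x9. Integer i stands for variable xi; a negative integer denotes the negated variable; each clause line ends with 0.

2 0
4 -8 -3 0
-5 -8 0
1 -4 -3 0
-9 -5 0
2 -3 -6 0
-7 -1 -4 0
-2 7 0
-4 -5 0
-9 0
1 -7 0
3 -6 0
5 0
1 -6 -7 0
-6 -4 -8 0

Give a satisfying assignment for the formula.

x1=T, x2=T, x3=F, x4=F, x5=T, x6=F, x7=T, x8=F, x9=F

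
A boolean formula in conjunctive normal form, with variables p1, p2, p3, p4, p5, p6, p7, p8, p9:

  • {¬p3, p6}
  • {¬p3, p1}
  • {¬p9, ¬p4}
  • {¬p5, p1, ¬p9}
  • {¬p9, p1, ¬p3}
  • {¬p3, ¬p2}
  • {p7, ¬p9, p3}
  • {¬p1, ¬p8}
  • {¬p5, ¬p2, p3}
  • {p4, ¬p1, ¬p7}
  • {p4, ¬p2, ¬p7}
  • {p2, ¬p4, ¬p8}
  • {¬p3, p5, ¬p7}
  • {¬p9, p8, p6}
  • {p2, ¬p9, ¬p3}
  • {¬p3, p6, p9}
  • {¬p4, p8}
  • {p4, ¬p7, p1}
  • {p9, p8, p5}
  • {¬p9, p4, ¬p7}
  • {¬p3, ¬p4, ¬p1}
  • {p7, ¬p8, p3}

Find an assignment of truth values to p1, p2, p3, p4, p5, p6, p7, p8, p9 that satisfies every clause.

Pure literal: p6 appears only positively; assign p6 = True.
Try p1 = True.
  then p8 is forced to False.
  then p4 is forced to False.
  then p7 is forced to False.
The remaining clauses are satisfied by p2 = False, p3 = True, p5 = True, p9 = False.
Every clause has at least one true literal under this assignment.

p1=T, p2=F, p3=T, p4=F, p5=T, p6=T, p7=F, p8=F, p9=F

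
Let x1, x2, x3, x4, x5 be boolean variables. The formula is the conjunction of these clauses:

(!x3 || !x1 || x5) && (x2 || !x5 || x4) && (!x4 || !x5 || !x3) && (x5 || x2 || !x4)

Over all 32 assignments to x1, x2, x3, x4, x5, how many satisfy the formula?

Split on x5, then x4.
  x5=T, x4=T: remaining (x1,x2,x3) ∈ {(F,F,F); (F,T,F); (T,F,F); (T,T,F)} — 4.
  x5=T, x4=F: remaining (x1,x2,x3) ∈ {(F,T,F); (F,T,T); (T,T,F); (T,T,T)} — 4.
  x5=F, x4=T: remaining (x1,x2,x3) ∈ {(F,T,F); (F,T,T); (T,T,F)} — 3.
  x5=F, x4=F: x2 free; 3 ways for (x1,x3) × 2^1 = 6.
Total: 4 + 4 + 3 + 6 = 17.

17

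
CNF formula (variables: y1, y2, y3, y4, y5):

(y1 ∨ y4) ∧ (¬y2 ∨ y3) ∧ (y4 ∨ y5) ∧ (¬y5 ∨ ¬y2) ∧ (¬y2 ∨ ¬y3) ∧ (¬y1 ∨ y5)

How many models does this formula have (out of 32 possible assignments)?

Split on y2, then y5.
  y2=1, y5=1: a clause becomes empty — 0.
  y2=1, y5=0: a clause becomes empty — 0.
  y2=0, y5=1: y3 free; 3 ways for (y1,y4) × 2^1 = 6.
  y2=0, y5=0: remaining (y1,y3,y4) ∈ {(0,0,1); (0,1,1)} — 2.
Total: 0 + 0 + 6 + 2 = 8.

8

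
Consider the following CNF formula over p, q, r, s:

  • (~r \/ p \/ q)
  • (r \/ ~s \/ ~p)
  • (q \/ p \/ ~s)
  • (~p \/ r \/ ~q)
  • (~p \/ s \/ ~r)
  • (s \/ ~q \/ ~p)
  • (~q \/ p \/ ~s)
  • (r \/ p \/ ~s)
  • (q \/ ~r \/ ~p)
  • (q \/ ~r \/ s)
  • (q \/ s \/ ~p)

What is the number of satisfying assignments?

Satisfying assignments:
  p=0 q=0 r=0 s=0
  p=0 q=1 r=0 s=0
  p=0 q=1 r=1 s=0
  p=1 q=1 r=1 s=1
That's 4 in total.

4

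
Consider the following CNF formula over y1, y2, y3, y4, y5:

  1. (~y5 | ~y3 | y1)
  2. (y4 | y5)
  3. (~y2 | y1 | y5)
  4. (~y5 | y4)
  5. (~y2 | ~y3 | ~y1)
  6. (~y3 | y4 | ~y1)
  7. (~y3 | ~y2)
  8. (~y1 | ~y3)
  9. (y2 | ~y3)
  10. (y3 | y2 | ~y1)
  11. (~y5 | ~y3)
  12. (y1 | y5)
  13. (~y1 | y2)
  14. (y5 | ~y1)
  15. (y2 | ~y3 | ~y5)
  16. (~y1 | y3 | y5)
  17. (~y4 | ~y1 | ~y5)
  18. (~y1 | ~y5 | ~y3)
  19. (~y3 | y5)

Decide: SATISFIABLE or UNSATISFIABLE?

Try y1 = False.
  then y5 is forced to True.
  then y3 is forced to False.
  then y4 is forced to True.
y2 is now unconstrained; take y2 = True.
So y1 = F, y2 = T, y3 = F, y4 = T, y5 = T is a satisfying assignment.

SATISFIABLE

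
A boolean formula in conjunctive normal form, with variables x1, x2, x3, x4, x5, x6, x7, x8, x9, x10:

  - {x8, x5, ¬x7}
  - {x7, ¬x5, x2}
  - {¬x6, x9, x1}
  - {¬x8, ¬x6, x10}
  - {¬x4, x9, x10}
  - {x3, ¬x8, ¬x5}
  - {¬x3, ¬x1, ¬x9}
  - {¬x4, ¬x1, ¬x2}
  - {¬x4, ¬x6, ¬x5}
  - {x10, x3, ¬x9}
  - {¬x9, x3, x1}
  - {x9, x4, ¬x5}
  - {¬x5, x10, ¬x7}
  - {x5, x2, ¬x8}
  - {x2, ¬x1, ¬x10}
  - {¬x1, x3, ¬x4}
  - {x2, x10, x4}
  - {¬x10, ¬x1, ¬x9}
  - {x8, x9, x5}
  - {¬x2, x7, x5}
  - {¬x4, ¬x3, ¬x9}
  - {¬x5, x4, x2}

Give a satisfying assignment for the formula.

x1 = False, x2 = True, x3 = True, x4 = False, x5 = False, x6 = False, x7 = True, x8 = True, x9 = False, x10 = True

Check each clause:
  1. {x8, x5, ¬x7} — x8 is true.
  2. {¬x5, x2, x7} — x2 is true.
  3. {x1, ¬x6, x9} — ¬x6 is true.
  4. {¬x6, ¬x8, x10} — ¬x6 is true.
  5. {x10, ¬x4, x9} — x10 is true.
  6. {¬x8, ¬x5, x3} — x3 is true.
  7. {¬x3, ¬x9, ¬x1} — ¬x1 is true.
  8. {¬x2, ¬x4, ¬x1} — ¬x4 is true.
  9. {¬x5, ¬x4, ¬x6} — ¬x6 is true.
  10. {x3, x10, ¬x9} — x10 is true.
  11. {x1, x3, ¬x9} — x3 is true.
  12. {x4, x9, ¬x5} — ¬x5 is true.
  13. {¬x7, ¬x5, x10} — x10 is true.
  14. {x2, x5, ¬x8} — x2 is true.
  15. {¬x10, ¬x1, x2} — x2 is true.
  16. {x3, ¬x1, ¬x4} — x3 is true.
  17. {x10, x2, x4} — x10 is true.
  18. {¬x1, ¬x9, ¬x10} — ¬x1 is true.
  19. {x8, x9, x5} — x8 is true.
  20. {x5, x7, ¬x2} — x7 is true.
  21. {¬x3, ¬x4, ¬x9} — ¬x4 is true.
  22. {x4, x2, ¬x5} — x2 is true.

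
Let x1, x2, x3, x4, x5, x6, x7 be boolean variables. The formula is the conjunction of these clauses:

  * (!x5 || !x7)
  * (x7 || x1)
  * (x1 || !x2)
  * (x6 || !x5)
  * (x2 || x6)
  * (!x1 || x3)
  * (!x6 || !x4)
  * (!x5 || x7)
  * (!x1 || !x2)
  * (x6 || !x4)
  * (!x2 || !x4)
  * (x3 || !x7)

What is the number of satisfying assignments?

3

Satisfying assignments:
  x1=F x2=F x3=T x4=F x5=F x6=T x7=T
  x1=T x2=F x3=T x4=F x5=F x6=T x7=F
  x1=T x2=F x3=T x4=F x5=F x6=T x7=T
That's 3 in total.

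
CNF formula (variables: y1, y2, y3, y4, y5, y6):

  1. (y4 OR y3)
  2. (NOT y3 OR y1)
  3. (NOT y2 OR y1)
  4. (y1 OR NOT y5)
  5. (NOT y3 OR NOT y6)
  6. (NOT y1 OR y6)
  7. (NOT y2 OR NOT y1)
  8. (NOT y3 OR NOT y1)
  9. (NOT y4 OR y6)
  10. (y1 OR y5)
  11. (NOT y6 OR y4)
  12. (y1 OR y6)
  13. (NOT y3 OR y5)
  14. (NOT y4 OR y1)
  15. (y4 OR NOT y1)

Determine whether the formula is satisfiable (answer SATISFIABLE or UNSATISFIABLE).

SATISFIABLE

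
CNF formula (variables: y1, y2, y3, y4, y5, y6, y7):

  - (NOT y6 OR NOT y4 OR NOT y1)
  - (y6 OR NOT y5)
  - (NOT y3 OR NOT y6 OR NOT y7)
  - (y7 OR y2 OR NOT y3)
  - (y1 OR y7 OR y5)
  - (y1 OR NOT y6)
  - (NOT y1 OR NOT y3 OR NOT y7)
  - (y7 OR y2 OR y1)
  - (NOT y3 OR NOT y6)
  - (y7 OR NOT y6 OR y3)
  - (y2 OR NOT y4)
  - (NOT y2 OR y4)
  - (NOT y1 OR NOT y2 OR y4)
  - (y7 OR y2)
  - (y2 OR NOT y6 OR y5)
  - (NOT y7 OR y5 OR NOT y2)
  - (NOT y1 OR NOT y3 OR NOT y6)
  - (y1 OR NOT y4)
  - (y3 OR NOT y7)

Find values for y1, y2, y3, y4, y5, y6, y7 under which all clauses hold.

y1=True, y2=True, y3=False, y4=True, y5=False, y6=False, y7=False

Set y1 = True and propagate.
Try y2 = True.
  then y4 is forced to True.
  then y6 is forced to False.
  then y5 is forced to False.
  then y7 is forced to False.
y3 is now unconstrained; take y3 = False.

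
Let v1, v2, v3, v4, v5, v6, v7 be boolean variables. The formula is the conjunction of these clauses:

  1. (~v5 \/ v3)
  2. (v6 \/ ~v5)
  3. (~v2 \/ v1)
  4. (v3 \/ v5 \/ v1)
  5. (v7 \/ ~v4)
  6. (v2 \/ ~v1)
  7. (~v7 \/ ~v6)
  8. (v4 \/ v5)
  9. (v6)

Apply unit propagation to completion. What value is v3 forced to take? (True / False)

(v6) is a unit clause: v6 = True.
(~v6 \/ ~v7) with v6 = True leaves only ~v7, so v7 = False.
From (v7 \/ ~v4) and v7 = False: v4 = False.
From (v4 \/ v5) and v4 = False: v5 = True.
(v3 \/ ~v5): since v5 = True, the clause reduces to (v3). v3 = True.

True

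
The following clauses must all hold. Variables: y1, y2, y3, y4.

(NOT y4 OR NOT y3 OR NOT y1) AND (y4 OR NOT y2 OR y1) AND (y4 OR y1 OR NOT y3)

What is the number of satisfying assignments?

Split on y1, then y4.
  y1=T, y4=T: remaining (y2,y3) ∈ {(F,F); (T,F)} — 2.
  y1=T, y4=F: remaining (y2,y3) ∈ {(F,F); (F,T); (T,F); (T,T)} — 4.
  y1=F, y4=T: remaining (y2,y3) ∈ {(F,F); (F,T); (T,F); (T,T)} — 4.
  y1=F, y4=F: remaining (y2,y3) ∈ {(F,F)} — 1.
Total: 2 + 4 + 4 + 1 = 11.

11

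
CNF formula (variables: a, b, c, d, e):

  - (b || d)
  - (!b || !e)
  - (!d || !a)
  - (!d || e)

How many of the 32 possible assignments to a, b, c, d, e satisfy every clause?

Satisfying assignments:
  a=0 b=0 c=0 d=1 e=1
  a=0 b=0 c=1 d=1 e=1
  a=0 b=1 c=0 d=0 e=0
  a=0 b=1 c=1 d=0 e=0
  a=1 b=1 c=0 d=0 e=0
  a=1 b=1 c=1 d=0 e=0
That's 6 in total.

6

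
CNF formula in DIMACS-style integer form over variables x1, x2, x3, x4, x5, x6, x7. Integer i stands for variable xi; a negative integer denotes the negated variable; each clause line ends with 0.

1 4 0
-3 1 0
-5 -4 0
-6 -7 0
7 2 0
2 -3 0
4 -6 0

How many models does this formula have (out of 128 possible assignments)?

21

Case analysis on x4 and x1:
  x4=T, x1=T: 7 of the 32 assignments to (x2,x3,x5,x6,x7) work.
  x4=T, x1=F: remaining (x2,x3,x5,x6,x7) ∈ {(F,F,F,F,T); (T,F,F,F,F); (T,F,F,F,T); (T,F,F,T,F)} — 4.
  x4=F, x1=T: x5 free; 5 ways for (x2,x3,x6,x7) × 2^1 = 10.
  x4=F, x1=F: a clause becomes empty — 0.
Total: 7 + 4 + 10 + 0 = 21.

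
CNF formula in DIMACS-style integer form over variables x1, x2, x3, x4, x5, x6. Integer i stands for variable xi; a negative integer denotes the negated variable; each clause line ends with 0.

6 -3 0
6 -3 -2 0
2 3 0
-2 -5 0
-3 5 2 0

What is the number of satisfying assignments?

16

Case analysis on x2 and x3:
  x2=1, x3=1: remaining (x1,x4,x5,x6) ∈ {(0,0,0,1); (0,1,0,1); (1,0,0,1); (1,1,0,1)} — 4.
  x2=1, x3=0: forces x5=0; x1, x4, x6 free → 2^3 = 8.
  x2=0, x3=1: remaining (x1,x4,x5,x6) ∈ {(0,0,1,1); (0,1,1,1); (1,0,1,1); (1,1,1,1)} — 4.
  x2=0, x3=0: a clause becomes empty — 0.
Total: 4 + 8 + 4 + 0 = 16.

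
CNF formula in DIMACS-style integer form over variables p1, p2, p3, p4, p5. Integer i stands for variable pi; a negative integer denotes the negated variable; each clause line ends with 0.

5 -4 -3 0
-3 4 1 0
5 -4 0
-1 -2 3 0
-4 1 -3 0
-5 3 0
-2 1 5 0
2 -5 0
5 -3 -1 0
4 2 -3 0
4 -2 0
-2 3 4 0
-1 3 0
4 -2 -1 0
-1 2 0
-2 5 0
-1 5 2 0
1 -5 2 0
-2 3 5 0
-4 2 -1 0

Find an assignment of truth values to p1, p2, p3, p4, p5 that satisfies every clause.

p1=T, p2=T, p3=T, p4=T, p5=T

Branch on p1: take p1 = True.
  then p3 is forced to True.
  then p5 is forced to True.
  then p2 is forced to True.
  then p4 is forced to True.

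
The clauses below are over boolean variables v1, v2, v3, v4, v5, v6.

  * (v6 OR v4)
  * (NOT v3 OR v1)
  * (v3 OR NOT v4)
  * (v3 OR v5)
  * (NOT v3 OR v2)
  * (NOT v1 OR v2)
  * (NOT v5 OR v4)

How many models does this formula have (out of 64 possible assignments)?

Satisfying assignments:
  v1=1 v2=1 v3=1 v4=0 v5=0 v6=1
  v1=1 v2=1 v3=1 v4=1 v5=0 v6=0
  v1=1 v2=1 v3=1 v4=1 v5=0 v6=1
  v1=1 v2=1 v3=1 v4=1 v5=1 v6=0
  v1=1 v2=1 v3=1 v4=1 v5=1 v6=1
That's 5 in total.

5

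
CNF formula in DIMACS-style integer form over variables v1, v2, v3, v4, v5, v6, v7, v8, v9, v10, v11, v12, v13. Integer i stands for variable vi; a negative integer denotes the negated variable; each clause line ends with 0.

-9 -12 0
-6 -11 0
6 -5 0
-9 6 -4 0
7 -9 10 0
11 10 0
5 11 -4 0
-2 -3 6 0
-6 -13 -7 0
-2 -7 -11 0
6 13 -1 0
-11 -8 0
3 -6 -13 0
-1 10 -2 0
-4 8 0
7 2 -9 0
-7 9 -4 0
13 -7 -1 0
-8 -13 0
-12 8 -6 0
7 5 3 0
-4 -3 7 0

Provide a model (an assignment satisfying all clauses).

Pure literal: v1 appears only negated; assign v1 = False.
Pure literal: v4 appears only negated; assign v4 = False.
Try v2 = False.
Set v3 = True and propagate.
Try v5 = False.
For the remaining variables, v6 = False, v7 = True, v8 = False, v9 = False, v10 = True, v11 = True, v12 = True, v13 = True works.

v1=False, v2=False, v3=True, v4=False, v5=False, v6=False, v7=True, v8=False, v9=False, v10=True, v11=True, v12=True, v13=True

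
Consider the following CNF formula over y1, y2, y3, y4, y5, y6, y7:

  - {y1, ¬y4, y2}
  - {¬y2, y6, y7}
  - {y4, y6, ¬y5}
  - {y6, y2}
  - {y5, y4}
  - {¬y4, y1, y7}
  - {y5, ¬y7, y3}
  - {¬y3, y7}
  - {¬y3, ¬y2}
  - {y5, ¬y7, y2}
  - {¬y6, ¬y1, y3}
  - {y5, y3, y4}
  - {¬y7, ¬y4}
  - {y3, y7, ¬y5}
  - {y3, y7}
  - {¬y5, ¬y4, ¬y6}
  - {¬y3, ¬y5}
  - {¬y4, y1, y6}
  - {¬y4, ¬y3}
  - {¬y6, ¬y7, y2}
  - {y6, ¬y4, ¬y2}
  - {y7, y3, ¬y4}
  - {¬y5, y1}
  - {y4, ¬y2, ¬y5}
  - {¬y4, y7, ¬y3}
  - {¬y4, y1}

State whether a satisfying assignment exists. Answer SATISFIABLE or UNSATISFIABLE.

y4 = True:
  propagation gives y7=False, y1=True, y3=False; an empty clause results — contradiction.
y4 = False:
  propagation gives y5=True, y6=True, y3=False, y1=False; an empty clause results — contradiction.
Every branch closes, so no satisfying assignment exists.

UNSATISFIABLE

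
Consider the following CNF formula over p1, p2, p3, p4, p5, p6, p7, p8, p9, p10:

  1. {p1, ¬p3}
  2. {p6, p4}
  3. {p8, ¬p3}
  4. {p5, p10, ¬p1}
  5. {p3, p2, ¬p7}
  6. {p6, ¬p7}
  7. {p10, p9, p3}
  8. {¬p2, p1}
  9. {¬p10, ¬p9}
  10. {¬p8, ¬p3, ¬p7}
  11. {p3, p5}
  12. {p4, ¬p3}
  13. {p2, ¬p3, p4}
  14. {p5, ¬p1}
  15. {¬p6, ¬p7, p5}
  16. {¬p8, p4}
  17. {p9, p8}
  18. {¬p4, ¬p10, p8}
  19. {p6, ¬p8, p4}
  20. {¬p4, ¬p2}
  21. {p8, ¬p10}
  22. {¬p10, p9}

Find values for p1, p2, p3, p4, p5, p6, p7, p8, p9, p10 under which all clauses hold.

p1=T, p2=F, p3=T, p4=T, p5=T, p6=T, p7=F, p8=T, p9=T, p10=F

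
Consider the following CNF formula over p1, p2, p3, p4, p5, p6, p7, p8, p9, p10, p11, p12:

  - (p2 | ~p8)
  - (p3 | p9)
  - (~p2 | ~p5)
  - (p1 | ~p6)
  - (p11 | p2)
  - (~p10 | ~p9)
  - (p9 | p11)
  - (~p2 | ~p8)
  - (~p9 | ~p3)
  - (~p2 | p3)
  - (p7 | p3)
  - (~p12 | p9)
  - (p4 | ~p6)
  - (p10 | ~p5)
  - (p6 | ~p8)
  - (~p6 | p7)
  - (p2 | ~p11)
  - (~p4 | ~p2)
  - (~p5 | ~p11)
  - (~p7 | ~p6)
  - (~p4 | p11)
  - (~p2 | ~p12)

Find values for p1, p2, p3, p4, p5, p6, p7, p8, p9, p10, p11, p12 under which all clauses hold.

p1=True, p2=True, p3=True, p4=False, p5=False, p6=False, p7=True, p8=False, p9=False, p10=True, p11=True, p12=False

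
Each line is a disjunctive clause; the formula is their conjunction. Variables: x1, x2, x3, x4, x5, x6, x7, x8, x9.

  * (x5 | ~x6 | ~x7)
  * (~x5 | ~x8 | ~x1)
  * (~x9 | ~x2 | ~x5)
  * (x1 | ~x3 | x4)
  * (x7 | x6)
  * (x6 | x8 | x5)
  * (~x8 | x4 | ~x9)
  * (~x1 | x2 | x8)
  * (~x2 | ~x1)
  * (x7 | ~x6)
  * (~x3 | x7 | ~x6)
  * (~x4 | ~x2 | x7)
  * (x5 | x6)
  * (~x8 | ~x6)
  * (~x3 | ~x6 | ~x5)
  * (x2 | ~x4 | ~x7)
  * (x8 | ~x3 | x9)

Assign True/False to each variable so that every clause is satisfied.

x1=0, x2=1, x3=0, x4=1, x5=1, x6=0, x7=1, x8=0, x9=0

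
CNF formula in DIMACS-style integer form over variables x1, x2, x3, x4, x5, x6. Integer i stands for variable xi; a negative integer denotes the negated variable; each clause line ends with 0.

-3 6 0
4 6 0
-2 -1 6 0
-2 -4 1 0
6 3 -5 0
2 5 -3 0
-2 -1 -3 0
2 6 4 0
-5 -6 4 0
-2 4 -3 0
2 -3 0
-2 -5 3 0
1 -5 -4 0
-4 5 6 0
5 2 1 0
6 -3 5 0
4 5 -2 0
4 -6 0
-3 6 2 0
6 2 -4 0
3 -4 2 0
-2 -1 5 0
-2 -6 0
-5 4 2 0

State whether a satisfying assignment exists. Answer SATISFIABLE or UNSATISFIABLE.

x2 = True:
  propagation gives x6=False, x3=False, x4=True, x1=False; an empty clause results — contradiction.
x2 = False:
  propagation gives x3=False, x4=False, x6=True; an empty clause results — contradiction.
Every branch closes, so no satisfying assignment exists.

UNSATISFIABLE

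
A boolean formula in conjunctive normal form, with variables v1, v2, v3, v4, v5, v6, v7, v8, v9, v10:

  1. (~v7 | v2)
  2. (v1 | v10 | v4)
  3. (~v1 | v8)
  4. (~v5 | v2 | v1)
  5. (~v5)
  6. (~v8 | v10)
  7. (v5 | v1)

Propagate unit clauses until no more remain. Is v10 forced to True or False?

Unit clause (~v5) sets v5 = False.
In (v1 | v5), v5 is now false; v1 must hold, so v1 = True.
(v8 | ~v1): since v1 = True, the clause reduces to (v8). v8 = True.
(~v8 | v10): since v8 = True, the clause reduces to (v10). v10 = True.

True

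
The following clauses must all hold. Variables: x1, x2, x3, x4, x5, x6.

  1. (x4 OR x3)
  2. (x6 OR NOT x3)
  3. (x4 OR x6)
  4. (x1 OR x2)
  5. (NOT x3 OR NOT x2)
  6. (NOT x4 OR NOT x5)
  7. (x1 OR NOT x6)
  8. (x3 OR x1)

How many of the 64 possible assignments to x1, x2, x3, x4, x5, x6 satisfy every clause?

7

Satisfying assignments:
  x1=1 x2=0 x3=0 x4=1 x5=0 x6=0
  x1=1 x2=0 x3=0 x4=1 x5=0 x6=1
  x1=1 x2=0 x3=1 x4=0 x5=0 x6=1
  x1=1 x2=0 x3=1 x4=0 x5=1 x6=1
  x1=1 x2=0 x3=1 x4=1 x5=0 x6=1
  x1=1 x2=1 x3=0 x4=1 x5=0 x6=0
  x1=1 x2=1 x3=0 x4=1 x5=0 x6=1
Count: 7.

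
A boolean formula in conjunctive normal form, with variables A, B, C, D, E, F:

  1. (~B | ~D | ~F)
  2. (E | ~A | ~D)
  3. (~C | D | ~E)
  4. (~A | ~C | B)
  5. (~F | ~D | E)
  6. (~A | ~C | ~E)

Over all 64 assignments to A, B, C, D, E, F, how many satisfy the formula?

Split on D, then E.
  D=T, E=T: 9 of the 16 assignments to (A,B,C,F) work.
  D=T, E=F: remaining (A,B,C,F) ∈ {(F,F,F,F); (F,F,T,F); (F,T,F,F); (F,T,T,F)} — 4.
  D=F, E=T: forces C=F; A, B, F free → 2^3 = 8.
  D=F, E=F: F free; 7 ways for (A,B,C) × 2^1 = 14.
Total: 9 + 4 + 8 + 14 = 35.

35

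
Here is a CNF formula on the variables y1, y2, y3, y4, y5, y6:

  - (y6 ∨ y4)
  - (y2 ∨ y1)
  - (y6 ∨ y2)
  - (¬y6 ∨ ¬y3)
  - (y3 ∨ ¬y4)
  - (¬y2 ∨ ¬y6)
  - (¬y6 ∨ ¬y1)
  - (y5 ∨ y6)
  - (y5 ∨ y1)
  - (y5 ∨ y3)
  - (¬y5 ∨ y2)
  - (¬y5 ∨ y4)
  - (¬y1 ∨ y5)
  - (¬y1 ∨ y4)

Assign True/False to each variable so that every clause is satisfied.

y1=False, y2=True, y3=True, y4=True, y5=True, y6=False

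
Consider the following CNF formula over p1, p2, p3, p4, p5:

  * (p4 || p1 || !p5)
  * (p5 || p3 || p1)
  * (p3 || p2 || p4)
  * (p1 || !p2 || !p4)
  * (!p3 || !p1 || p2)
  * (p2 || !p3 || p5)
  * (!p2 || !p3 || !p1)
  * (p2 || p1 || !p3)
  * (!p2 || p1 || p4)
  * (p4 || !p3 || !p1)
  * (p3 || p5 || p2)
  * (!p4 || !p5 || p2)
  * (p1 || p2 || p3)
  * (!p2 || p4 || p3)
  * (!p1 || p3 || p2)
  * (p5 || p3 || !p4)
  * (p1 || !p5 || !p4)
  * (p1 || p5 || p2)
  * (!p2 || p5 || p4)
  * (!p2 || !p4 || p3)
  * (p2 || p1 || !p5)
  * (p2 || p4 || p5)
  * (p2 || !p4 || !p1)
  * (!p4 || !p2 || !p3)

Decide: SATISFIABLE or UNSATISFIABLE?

UNSATISFIABLE

p2 = True:
  p4 = True:
    propagation gives p1=True, p3=False; an empty clause results — contradiction.
  p4 = False:
    propagation gives p1=True, p3=False; an empty clause results — contradiction.
p2 = False:
  p1 = True:
    propagation gives p3=False; an empty clause results — contradiction.
  p1 = False:
    propagation gives p3=False; an empty clause results — contradiction.
Every branch closes, so no satisfying assignment exists.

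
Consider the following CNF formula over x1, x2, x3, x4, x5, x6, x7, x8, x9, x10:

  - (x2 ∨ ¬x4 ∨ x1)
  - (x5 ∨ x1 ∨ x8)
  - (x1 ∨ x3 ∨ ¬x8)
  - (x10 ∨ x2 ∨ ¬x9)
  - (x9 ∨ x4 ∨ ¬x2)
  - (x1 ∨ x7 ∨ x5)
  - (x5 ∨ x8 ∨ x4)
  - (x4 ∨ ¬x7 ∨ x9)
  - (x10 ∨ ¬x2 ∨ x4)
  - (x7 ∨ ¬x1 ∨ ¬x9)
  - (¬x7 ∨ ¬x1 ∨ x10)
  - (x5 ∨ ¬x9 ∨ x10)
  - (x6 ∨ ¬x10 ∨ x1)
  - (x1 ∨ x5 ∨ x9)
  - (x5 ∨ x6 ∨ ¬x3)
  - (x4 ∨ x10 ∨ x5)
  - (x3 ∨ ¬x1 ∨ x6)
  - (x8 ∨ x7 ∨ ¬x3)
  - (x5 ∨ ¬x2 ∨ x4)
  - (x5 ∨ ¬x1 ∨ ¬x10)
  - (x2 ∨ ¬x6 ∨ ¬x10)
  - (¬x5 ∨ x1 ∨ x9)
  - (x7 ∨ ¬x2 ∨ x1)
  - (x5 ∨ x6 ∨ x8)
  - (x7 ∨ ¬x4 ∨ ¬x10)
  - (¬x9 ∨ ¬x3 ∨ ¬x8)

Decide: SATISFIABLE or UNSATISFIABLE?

SATISFIABLE

Branch on x1: take x1 = True.
For the remaining variables, x2 = False, x3 = False, x4 = False, x5 = True, x6 = True, x7 = False, x8 = False, x9 = False, x10 = False works.
So x1=True, x2=False, x3=False, x4=False, x5=True, x6=True, x7=False, x8=False, x9=False, x10=False is a satisfying assignment.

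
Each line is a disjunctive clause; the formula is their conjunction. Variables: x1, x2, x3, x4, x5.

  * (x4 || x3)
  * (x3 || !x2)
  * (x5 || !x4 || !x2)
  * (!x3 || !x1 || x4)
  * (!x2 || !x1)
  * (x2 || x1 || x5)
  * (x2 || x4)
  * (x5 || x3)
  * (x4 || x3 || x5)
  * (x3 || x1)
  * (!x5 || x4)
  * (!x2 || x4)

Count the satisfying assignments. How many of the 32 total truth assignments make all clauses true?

5

Satisfying assignments:
  x1=F x2=F x3=T x4=T x5=T
  x1=F x2=T x3=T x4=T x5=T
  x1=T x2=F x3=F x4=T x5=T
  x1=T x2=F x3=T x4=T x5=F
  x1=T x2=F x3=T x4=T x5=T
That's 5 in total.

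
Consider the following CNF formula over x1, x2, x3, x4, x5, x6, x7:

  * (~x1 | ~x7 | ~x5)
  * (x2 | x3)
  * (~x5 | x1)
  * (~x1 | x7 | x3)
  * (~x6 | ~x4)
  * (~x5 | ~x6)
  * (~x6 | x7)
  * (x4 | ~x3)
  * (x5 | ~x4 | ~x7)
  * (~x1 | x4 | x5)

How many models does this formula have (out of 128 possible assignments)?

10

Case analysis on x5 and x1:
  x5=T, x1=T: remaining (x2,x3,x4,x6,x7) ∈ {(F,T,T,F,F); (T,T,T,F,F)} — 2.
  x5=T, x1=F: a clause becomes empty — 0.
  x5=F, x1=T: remaining (x2,x3,x4,x6,x7) ∈ {(F,T,T,F,F); (T,T,T,F,F)} — 2.
  x5=F, x1=F: 6 of the 32 assignments to (x2,x3,x4,x6,x7) work.
Total: 2 + 0 + 2 + 6 = 10.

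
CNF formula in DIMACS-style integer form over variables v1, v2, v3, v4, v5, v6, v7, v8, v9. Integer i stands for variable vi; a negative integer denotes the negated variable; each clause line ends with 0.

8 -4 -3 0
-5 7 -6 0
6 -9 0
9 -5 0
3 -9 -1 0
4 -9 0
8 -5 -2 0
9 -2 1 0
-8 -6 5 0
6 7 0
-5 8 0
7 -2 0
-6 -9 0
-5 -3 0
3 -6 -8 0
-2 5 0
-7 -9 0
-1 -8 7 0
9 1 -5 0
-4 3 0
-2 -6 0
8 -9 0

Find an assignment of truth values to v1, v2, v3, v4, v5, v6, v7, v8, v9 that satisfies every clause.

v1=True, v2=False, v3=True, v4=False, v5=False, v6=True, v7=True, v8=False, v9=False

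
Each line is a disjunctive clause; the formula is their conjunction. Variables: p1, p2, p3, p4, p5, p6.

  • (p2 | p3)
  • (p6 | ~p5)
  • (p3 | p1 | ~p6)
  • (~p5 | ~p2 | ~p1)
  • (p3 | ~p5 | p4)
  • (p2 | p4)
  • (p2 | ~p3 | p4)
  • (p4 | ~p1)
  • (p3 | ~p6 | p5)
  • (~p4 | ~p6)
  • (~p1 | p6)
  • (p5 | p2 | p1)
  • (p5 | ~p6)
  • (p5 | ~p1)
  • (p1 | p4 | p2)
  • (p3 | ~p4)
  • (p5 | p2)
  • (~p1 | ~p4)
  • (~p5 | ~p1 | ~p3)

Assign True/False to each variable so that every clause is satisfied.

Branch on p1: take p1 = False.
The remaining clauses are satisfied by p2 = True, p3 = True, p4 = False, p5 = False, p6 = False.

p1=False, p2=True, p3=True, p4=False, p5=False, p6=False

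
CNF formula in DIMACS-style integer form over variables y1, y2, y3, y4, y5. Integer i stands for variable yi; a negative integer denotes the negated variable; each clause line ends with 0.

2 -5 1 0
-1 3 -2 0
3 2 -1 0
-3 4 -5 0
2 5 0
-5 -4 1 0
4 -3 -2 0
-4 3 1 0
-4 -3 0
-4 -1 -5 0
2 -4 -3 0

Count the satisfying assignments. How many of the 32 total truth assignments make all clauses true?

The models are:
  y1=F y2=T y3=F y4=F y5=F
  y1=F y2=T y3=F y4=F y5=T
Count: 2.

2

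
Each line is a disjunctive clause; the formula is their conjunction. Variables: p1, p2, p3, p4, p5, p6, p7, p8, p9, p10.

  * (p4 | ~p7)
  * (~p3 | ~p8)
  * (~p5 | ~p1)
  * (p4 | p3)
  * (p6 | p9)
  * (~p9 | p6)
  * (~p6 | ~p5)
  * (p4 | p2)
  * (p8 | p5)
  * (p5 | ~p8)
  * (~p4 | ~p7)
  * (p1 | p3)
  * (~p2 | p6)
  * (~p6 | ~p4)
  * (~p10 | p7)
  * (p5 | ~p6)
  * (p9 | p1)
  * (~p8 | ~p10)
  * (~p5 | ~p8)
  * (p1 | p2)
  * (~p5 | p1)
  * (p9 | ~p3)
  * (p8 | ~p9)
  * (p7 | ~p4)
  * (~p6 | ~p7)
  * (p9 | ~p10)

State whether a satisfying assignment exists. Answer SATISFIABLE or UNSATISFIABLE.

p5 = True:
  propagation gives p1=False; an empty clause results — contradiction.
p5 = False:
  propagation gives p8=True; an empty clause results — contradiction.
Every branch closes, so no satisfying assignment exists.

UNSATISFIABLE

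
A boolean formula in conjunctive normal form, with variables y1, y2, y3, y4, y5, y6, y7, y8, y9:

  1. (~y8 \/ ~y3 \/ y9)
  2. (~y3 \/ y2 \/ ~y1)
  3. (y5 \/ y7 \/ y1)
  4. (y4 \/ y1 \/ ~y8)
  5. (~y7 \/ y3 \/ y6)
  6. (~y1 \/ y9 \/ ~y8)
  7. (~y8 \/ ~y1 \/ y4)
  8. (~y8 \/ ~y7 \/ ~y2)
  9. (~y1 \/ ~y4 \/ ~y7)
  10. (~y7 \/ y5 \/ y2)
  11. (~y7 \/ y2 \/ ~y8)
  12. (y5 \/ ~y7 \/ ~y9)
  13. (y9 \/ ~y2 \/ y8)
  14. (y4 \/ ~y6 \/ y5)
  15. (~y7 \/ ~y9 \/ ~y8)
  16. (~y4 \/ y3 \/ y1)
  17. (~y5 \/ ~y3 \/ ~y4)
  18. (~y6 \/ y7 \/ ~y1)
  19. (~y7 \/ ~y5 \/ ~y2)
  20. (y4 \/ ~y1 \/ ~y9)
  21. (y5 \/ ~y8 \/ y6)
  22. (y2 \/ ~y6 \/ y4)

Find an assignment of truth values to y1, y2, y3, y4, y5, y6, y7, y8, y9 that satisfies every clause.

Try y1 = True.
The remaining clauses are satisfied by y2 = False, y3 = False, y4 = True, y5 = True, y6 = False, y7 = False, y8 = False, y9 = False.

y1=True, y2=False, y3=False, y4=True, y5=True, y6=False, y7=False, y8=False, y9=False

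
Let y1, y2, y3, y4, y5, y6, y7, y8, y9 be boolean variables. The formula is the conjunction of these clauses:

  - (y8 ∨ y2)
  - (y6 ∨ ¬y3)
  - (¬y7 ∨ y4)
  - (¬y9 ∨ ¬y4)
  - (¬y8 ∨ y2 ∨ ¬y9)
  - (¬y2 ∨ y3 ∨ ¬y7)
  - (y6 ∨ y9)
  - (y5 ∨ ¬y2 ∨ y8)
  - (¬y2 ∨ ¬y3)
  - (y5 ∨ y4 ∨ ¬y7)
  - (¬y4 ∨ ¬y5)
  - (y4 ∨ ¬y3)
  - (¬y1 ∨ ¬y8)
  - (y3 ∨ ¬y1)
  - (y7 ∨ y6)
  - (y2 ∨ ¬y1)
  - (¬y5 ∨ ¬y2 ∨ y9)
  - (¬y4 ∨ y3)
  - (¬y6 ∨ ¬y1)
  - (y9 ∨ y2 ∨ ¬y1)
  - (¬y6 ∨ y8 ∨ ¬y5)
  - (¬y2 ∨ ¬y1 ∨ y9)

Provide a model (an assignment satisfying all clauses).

y1=False, y2=False, y3=True, y4=True, y5=False, y6=True, y7=False, y8=True, y9=False

Check each clause:
  1. (y8 ∨ y2) — y8 is true.
  2. (¬y3 ∨ y6) — y6 is true.
  3. (y4 ∨ ¬y7) — ¬y7 is true.
  4. (¬y4 ∨ ¬y9) — ¬y9 is true.
  5. (¬y8 ∨ ¬y9 ∨ y2) — ¬y9 is true.
  6. (¬y2 ∨ ¬y7 ∨ y3) — ¬y7 is true.
  7. (y9 ∨ y6) — y6 is true.
  8. (¬y2 ∨ y5 ∨ y8) — y8 is true.
  9. (¬y3 ∨ ¬y2) — ¬y2 is true.
  10. (y4 ∨ y5 ∨ ¬y7) — ¬y7 is true.
  11. (¬y5 ∨ ¬y4) — ¬y5 is true.
  12. (¬y3 ∨ y4) — y4 is true.
  13. (¬y1 ∨ ¬y8) — ¬y1 is true.
  14. (y3 ∨ ¬y1) — y3 is true.
  15. (y6 ∨ y7) — y6 is true.
  16. (y2 ∨ ¬y1) — ¬y1 is true.
  17. (¬y2 ∨ y9 ∨ ¬y5) — ¬y5 is true.
  18. (¬y4 ∨ y3) — y3 is true.
  19. (¬y1 ∨ ¬y6) — ¬y1 is true.
  20. (y9 ∨ ¬y1 ∨ y2) — ¬y1 is true.
  21. (¬y5 ∨ ¬y6 ∨ y8) — y8 is true.
  22. (¬y2 ∨ y9 ∨ ¬y1) — ¬y1 is true.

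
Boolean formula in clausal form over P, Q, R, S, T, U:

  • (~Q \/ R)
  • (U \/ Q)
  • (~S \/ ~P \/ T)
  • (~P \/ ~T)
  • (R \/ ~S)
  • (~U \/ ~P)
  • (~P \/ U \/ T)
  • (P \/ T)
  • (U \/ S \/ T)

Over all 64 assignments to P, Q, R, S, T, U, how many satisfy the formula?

Satisfying assignments:
  P=0 Q=0 R=0 S=0 T=1 U=1
  P=0 Q=0 R=1 S=0 T=1 U=1
  P=0 Q=0 R=1 S=1 T=1 U=1
  P=0 Q=1 R=1 S=0 T=1 U=0
  P=0 Q=1 R=1 S=0 T=1 U=1
  P=0 Q=1 R=1 S=1 T=1 U=0
  P=0 Q=1 R=1 S=1 T=1 U=1
Count: 7.

7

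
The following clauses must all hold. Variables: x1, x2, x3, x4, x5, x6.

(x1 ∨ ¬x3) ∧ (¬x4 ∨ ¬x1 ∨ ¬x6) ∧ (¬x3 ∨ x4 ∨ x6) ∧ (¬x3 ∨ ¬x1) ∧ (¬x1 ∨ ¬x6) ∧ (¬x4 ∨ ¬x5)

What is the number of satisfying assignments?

18

Split on x1, then x3.
  x1=1, x3=1: a clause becomes empty — 0.
  x1=1, x3=0: x2 free; 3 ways for (x4,x5,x6) × 2^1 = 6.
  x1=0, x3=1: a clause becomes empty — 0.
  x1=0, x3=0: x2, x6 free; 3 ways for (x4,x5) × 2^2 = 12.
Total: 0 + 6 + 0 + 12 = 18.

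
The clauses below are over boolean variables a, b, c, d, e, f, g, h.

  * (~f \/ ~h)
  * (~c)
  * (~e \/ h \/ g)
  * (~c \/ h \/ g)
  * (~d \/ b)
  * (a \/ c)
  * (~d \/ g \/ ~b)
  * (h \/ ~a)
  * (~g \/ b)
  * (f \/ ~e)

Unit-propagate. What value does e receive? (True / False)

False

(~c) is a unit clause: c = False.
From (c \/ a) and c = False: a = True.
(h \/ ~a): since a = True, the clause reduces to (h). h = True.
(~h \/ ~f) with h = True leaves only ~f, so f = False.
In (f \/ ~e), f is now false; ~e must hold, so e = False.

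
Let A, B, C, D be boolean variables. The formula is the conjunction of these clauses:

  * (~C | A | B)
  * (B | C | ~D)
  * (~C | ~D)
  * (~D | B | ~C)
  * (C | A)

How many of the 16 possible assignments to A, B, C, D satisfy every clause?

Satisfying assignments:
  A=F B=T C=T D=F
  A=T B=F C=F D=F
  A=T B=F C=T D=F
  A=T B=T C=F D=F
  A=T B=T C=F D=T
  A=T B=T C=T D=F
That's 6 in total.

6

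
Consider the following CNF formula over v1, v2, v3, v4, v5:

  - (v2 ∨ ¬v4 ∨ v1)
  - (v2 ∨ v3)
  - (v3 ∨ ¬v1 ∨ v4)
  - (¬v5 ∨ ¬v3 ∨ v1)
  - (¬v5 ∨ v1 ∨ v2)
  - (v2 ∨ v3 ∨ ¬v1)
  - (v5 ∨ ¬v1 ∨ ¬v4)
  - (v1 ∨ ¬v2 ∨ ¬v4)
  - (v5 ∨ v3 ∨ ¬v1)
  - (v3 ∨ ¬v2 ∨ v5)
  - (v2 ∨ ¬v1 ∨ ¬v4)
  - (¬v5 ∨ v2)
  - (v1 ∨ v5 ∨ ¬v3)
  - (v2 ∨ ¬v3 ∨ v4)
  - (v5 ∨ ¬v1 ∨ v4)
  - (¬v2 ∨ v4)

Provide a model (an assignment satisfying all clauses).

v1 = True  v2 = True  v3 = False  v4 = True  v5 = True

Check each clause:
  1. (v2 ∨ ¬v4 ∨ v1) — v1 is true.
  2. (v2 ∨ v3) — v2 is true.
  3. (¬v1 ∨ v4 ∨ v3) — v4 is true.
  4. (¬v5 ∨ v1 ∨ ¬v3) — v1 is true.
  5. (v2 ∨ v1 ∨ ¬v5) — v1 is true.
  6. (v2 ∨ ¬v1 ∨ v3) — v2 is true.
  7. (¬v4 ∨ v5 ∨ ¬v1) — v5 is true.
  8. (¬v2 ∨ ¬v4 ∨ v1) — v1 is true.
  9. (v5 ∨ ¬v1 ∨ v3) — v5 is true.
  10. (v5 ∨ v3 ∨ ¬v2) — v5 is true.
  11. (¬v1 ∨ ¬v4 ∨ v2) — v2 is true.
  12. (v2 ∨ ¬v5) — v2 is true.
  13. (v1 ∨ v5 ∨ ¬v3) — v1 is true.
  14. (¬v3 ∨ v2 ∨ v4) — v2 is true.
  15. (¬v1 ∨ v4 ∨ v5) — v4 is true.
  16. (v4 ∨ ¬v2) — v4 is true.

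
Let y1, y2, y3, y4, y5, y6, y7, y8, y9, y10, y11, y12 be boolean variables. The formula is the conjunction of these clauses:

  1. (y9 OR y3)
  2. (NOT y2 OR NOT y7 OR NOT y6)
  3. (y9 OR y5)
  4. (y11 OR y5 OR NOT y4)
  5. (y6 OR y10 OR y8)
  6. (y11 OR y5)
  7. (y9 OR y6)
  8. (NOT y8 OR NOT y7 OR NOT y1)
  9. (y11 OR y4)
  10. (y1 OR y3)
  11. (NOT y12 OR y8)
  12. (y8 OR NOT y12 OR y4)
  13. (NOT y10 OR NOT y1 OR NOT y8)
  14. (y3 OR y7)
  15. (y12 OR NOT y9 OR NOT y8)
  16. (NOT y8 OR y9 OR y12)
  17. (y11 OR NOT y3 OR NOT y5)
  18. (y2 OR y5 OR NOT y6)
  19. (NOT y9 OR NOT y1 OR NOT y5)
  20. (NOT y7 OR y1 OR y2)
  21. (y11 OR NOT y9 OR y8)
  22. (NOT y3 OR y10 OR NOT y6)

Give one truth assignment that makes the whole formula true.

y11 occurs only positively in the remaining clauses — set y11 = True.
Try y1 = False.
  then y3 is forced to True.
For the remaining variables, y2 = False, y4 = True, y5 = False, y6 = False, y7 = False, y8 = False, y9 = True, y10 = True, y12 = False works.
Every clause has at least one true literal under this assignment.

y1 = False, y2 = False, y3 = True, y4 = True, y5 = False, y6 = False, y7 = False, y8 = False, y9 = True, y10 = True, y11 = True, y12 = False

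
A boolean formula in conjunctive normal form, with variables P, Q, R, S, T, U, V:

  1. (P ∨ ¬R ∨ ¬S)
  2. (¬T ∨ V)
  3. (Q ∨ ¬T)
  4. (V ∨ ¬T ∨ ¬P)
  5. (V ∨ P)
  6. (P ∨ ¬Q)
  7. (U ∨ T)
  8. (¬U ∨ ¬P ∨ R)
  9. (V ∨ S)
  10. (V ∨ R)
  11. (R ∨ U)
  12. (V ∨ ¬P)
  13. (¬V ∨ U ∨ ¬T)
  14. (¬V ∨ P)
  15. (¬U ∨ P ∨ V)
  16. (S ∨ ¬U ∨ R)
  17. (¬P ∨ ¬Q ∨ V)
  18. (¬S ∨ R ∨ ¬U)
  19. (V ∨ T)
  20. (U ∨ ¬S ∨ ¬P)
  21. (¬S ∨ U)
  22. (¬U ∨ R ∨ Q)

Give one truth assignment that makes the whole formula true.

Branch on P: take P = True.
  then V is forced to True.
For the remaining variables, Q = False, R = True, S = True, T = False, U = True works.
Check each clause:
  1. (¬R ∨ P ∨ ¬S) — P is true.
  2. (V ∨ ¬T) — ¬T is true.
  3. (Q ∨ ¬T) — ¬T is true.
  4. (¬P ∨ ¬T ∨ V) — ¬T is true.
  5. (V ∨ P) — P is true.
  6. (¬Q ∨ P) — P is true.
  7. (U ∨ T) — U is true.
  8. (¬P ∨ ¬U ∨ R) — R is true.
  9. (V ∨ S) — S is true.
  10. (V ∨ R) — R is true.
  11. (U ∨ R) — R is true.
  12. (V ∨ ¬P) — V is true.
  13. (¬T ∨ U ∨ ¬V) — ¬T is true.
  14. (P ∨ ¬V) — P is true.
  15. (¬U ∨ V ∨ P) — P is true.
  16. (S ∨ ¬U ∨ R) — R is true.
  17. (V ∨ ¬P ∨ ¬Q) — ¬Q is true.
  18. (¬S ∨ R ∨ ¬U) — R is true.
  19. (T ∨ V) — V is true.
  20. (¬P ∨ U ∨ ¬S) — U is true.
  21. (¬S ∨ U) — U is true.
  22. (Q ∨ ¬U ∨ R) — R is true.

P=T, Q=F, R=T, S=T, T=F, U=T, V=T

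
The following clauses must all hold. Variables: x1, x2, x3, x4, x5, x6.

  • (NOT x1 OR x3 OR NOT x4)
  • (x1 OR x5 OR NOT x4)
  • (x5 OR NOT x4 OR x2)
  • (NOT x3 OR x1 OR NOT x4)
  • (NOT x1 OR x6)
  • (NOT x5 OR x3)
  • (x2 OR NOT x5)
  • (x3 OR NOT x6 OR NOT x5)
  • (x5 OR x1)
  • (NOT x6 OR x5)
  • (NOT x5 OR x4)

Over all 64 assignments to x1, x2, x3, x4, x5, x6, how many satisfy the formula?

The models are:
  x1=1 x2=1 x3=1 x4=1 x5=1 x6=1
That's 1 in total.

1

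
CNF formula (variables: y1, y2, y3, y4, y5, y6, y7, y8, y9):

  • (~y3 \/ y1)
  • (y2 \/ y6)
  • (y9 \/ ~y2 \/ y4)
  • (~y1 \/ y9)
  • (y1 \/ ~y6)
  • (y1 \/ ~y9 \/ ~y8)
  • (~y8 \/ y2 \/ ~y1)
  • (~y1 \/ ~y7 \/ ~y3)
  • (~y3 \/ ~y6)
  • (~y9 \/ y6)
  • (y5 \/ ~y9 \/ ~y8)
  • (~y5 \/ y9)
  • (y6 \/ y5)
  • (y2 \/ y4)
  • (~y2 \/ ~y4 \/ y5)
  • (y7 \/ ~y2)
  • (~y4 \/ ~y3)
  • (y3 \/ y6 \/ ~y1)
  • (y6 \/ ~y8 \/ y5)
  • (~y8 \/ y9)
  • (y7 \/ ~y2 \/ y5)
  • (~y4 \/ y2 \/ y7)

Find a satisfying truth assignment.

y1 = T, y2 = T, y3 = F, y4 = F, y5 = F, y6 = T, y7 = T, y8 = F, y9 = T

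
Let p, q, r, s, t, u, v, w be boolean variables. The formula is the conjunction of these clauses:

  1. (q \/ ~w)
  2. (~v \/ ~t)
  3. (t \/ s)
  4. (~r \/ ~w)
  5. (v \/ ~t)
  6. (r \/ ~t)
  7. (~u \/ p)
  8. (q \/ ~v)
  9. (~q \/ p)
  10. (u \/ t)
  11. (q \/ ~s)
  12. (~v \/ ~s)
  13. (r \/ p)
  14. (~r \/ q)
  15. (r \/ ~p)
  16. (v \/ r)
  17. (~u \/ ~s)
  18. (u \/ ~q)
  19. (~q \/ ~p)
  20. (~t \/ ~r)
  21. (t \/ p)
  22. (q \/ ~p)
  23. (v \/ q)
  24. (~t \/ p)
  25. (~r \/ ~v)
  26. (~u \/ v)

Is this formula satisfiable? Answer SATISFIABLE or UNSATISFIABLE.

UNSATISFIABLE

q = True:
  propagation gives p=True; an empty clause results — contradiction.
q = False:
  propagation gives w=False, v=False; an empty clause results — contradiction.
Every branch closes, so no satisfying assignment exists.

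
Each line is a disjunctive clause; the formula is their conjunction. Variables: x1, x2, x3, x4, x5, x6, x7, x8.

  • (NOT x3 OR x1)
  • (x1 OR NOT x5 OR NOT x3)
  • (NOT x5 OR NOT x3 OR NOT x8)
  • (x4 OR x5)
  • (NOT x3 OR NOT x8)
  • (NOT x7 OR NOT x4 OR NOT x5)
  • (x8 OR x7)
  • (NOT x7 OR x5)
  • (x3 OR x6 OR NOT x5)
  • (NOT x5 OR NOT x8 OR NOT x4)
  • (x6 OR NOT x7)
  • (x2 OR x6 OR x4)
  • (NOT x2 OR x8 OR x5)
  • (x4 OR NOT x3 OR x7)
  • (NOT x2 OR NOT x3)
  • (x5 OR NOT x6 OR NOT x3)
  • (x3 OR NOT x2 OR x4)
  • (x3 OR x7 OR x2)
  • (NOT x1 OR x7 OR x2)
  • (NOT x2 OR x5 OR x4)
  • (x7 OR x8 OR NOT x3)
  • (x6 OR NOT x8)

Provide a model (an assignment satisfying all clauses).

x1 = T, x2 = F, x3 = F, x4 = F, x5 = T, x6 = T, x7 = T, x8 = F

Branch on x1: take x1 = True.
Try x2 = False.
  then x7 is forced to True.
  then x5 is forced to True.
  then x4 is forced to False.
  then x6 is forced to True.
Try x3 = False.
x8 is now unconstrained; take x8 = False.
Every clause has at least one true literal under this assignment.
Check each clause:
  1. (NOT x3 OR x1) — x1 is true.
  2. (NOT x3 OR NOT x5 OR x1) — x1 is true.
  3. (NOT x8 OR NOT x5 OR NOT x3) — NOT x8 is true.
  4. (x5 OR x4) — x5 is true.
  5. (NOT x8 OR NOT x3) — NOT x8 is true.
  6. (NOT x7 OR NOT x4 OR NOT x5) — NOT x4 is true.
  7. (x8 OR x7) — x7 is true.
  8. (x5 OR NOT x7) — x5 is true.
  9. (x3 OR NOT x5 OR x6) — x6 is true.
  10. (NOT x4 OR NOT x8 OR NOT x5) — NOT x8 is true.
  11. (x6 OR NOT x7) — x6 is true.
  12. (x4 OR x6 OR x2) — x6 is true.
  13. (x5 OR NOT x2 OR x8) — x5 is true.
  14. (x4 OR NOT x3 OR x7) — NOT x3 is true.
  15. (NOT x2 OR NOT x3) — NOT x3 is true.
  16. (NOT x6 OR NOT x3 OR x5) — NOT x3 is true.
  17. (NOT x2 OR x4 OR x3) — NOT x2 is true.
  18. (x2 OR x3 OR x7) — x7 is true.
  19. (NOT x1 OR x7 OR x2) — x7 is true.
  20. (x5 OR NOT x2 OR x4) — x5 is true.
  21. (x7 OR NOT x3 OR x8) — NOT x3 is true.
  22. (x6 OR NOT x8) — NOT x8 is true.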